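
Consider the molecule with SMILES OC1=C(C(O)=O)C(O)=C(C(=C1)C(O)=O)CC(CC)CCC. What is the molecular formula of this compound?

Walk through each heavy atom and fill implicit hydrogens from standard valence (C 4, N 3, O 2, S 2, halogen 1):
  atom 1: O, bond orders sum to 1 (valence 2) → 1 H
  atom 2: C, bond orders sum to 4 (valence 4) → 0 H
  atom 3: C, bond orders sum to 4 (valence 4) → 0 H
  atom 4: C, bond orders sum to 4 (valence 4) → 0 H
  atom 5: O, bond orders sum to 1 (valence 2) → 1 H
  atom 6: O, bond orders sum to 2 (valence 2) → 0 H
  atom 7: C, bond orders sum to 4 (valence 4) → 0 H
  atom 8: O, bond orders sum to 1 (valence 2) → 1 H
  atom 9: C, bond orders sum to 4 (valence 4) → 0 H
  atom 10: C, bond orders sum to 4 (valence 4) → 0 H
  atom 11: C, bond orders sum to 3 (valence 4) → 1 H
  atom 12: C, bond orders sum to 4 (valence 4) → 0 H
  atom 13: O, bond orders sum to 1 (valence 2) → 1 H
  atom 14: O, bond orders sum to 2 (valence 2) → 0 H
  atom 15: C, bond orders sum to 2 (valence 4) → 2 H
  atom 16: C, bond orders sum to 3 (valence 4) → 1 H
  atom 17: C, bond orders sum to 2 (valence 4) → 2 H
  atom 18: C, bond orders sum to 1 (valence 4) → 3 H
  atom 19: C, bond orders sum to 2 (valence 4) → 2 H
  atom 20: C, bond orders sum to 2 (valence 4) → 2 H
  atom 21: C, bond orders sum to 1 (valence 4) → 3 H
Totals → C:15, H:20, O:6.

C15H20O6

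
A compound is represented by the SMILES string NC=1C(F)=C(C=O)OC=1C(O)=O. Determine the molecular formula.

Walk through each heavy atom and fill implicit hydrogens from standard valence (C 4, N 3, O 2, S 2, halogen 1):
  atom 1: N, bond orders sum to 1 (valence 3) → 2 H
  atom 2: C, bond orders sum to 4 (valence 4) → 0 H
  atom 3: C, bond orders sum to 4 (valence 4) → 0 H
  atom 4: F (halogen, monovalent) → 0 H
  atom 5: C, bond orders sum to 4 (valence 4) → 0 H
  atom 6: C, bond orders sum to 3 (valence 4) → 1 H
  atom 7: O, bond orders sum to 2 (valence 2) → 0 H
  atom 8: O, bond orders sum to 2 (valence 2) → 0 H
  atom 9: C, bond orders sum to 4 (valence 4) → 0 H
  atom 10: C, bond orders sum to 4 (valence 4) → 0 H
  atom 11: O, bond orders sum to 1 (valence 2) → 1 H
  atom 12: O, bond orders sum to 2 (valence 2) → 0 H
Totals → C:6, H:4, F:1, N:1, O:4.
In Hill order: C6H4FNO4.

C6H4FNO4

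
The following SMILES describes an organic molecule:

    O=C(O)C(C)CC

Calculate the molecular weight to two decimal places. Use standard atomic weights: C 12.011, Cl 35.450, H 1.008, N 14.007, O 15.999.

102.13 g/mol

First, the molecular formula is C5H10O2 (counting implicit H from valence).
  C: 5 × 12.011 = 60.055
  H: 10 × 1.008 = 10.080
  O: 2 × 15.999 = 31.998
Sum: 5×12.011 + 10×1.008 + 2×15.999 = 102.133 → 102.13 g/mol.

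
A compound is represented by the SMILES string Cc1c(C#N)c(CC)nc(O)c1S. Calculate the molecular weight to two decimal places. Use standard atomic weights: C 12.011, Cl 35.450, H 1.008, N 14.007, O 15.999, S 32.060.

First, the molecular formula is C9H10N2OS (counting implicit H from valence).
  C: 9 × 12.011 = 108.099
  H: 10 × 1.008 = 10.080
  N: 2 × 14.007 = 28.014
  O: 1 × 15.999 = 15.999
  S: 1 × 32.060 = 32.060
Sum: 9×12.011 + 10×1.008 + 2×14.007 + 1×15.999 + 1×32.060 = 194.252 → 194.25 g/mol.

194.25 g/mol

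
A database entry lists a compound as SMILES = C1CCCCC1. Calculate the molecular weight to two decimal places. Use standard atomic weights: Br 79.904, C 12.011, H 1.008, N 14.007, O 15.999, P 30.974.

First, the molecular formula is C6H12 (counting implicit H from valence).
  C: 6 × 12.011 = 72.066
  H: 12 × 1.008 = 12.096
Sum: 6×12.011 + 12×1.008 = 84.162 → 84.16 g/mol.

84.16 g/mol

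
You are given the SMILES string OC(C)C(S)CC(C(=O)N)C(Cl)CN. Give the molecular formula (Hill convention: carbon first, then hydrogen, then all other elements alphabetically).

C8H17ClN2O2S

Walk through each heavy atom and fill implicit hydrogens from standard valence (C 4, N 3, O 2, S 2, halogen 1):
  atom 1: O, bond orders sum to 1 (valence 2) → 1 H
  atom 2: C, bond orders sum to 3 (valence 4) → 1 H
  atom 3: C, bond orders sum to 1 (valence 4) → 3 H
  atom 4: C, bond orders sum to 3 (valence 4) → 1 H
  atom 5: S, bond orders sum to 1 (valence 2) → 1 H
  atom 6: C, bond orders sum to 2 (valence 4) → 2 H
  atom 7: C, bond orders sum to 3 (valence 4) → 1 H
  atom 8: C, bond orders sum to 4 (valence 4) → 0 H
  atom 9: O, bond orders sum to 2 (valence 2) → 0 H
  atom 10: N, bond orders sum to 1 (valence 3) → 2 H
  atom 11: C, bond orders sum to 3 (valence 4) → 1 H
  atom 12: Cl (halogen, monovalent) → 0 H
  atom 13: C, bond orders sum to 2 (valence 4) → 2 H
  atom 14: N, bond orders sum to 1 (valence 3) → 2 H
Totals → C:8, H:17, Cl:1, N:2, O:2, S:1.
In Hill order: C8H17ClN2O2S.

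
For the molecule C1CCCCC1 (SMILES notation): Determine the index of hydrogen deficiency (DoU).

Molecular formula: C6H12.
DoU = (2C + 2 + N − H − X) / 2, where X is the halogen count and O/S are ignored.
    = (2·6 + 2 + 0 − 12 − 0) / 2 = 2 / 2 = 1.

1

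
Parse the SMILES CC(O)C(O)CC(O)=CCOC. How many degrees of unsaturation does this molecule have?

Molecular formula: C8H16O4.
DoU = (2C + 2 + N − H − X) / 2, where X is the halogen count and O/S are ignored.
    = (2·8 + 2 + 0 − 16 − 0) / 2 = 2 / 2 = 1.

1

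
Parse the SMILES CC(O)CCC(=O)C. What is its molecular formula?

C6H12O2

Walk through each heavy atom and fill implicit hydrogens from standard valence (C 4, N 3, O 2, S 2, halogen 1):
  atom 1: C, bond orders sum to 1 (valence 4) → 3 H
  atom 2: C, bond orders sum to 3 (valence 4) → 1 H
  atom 3: O, bond orders sum to 1 (valence 2) → 1 H
  atom 4: C, bond orders sum to 2 (valence 4) → 2 H
  atom 5: C, bond orders sum to 2 (valence 4) → 2 H
  atom 6: C, bond orders sum to 4 (valence 4) → 0 H
  atom 7: O, bond orders sum to 2 (valence 2) → 0 H
  atom 8: C, bond orders sum to 1 (valence 4) → 3 H
Totals → C:6, H:12, O:2.
In Hill order: C6H12O2.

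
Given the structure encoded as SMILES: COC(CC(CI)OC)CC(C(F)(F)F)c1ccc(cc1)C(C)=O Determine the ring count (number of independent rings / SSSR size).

In SMILES, each pair of matching ring-closure digits denotes one ring-closing bond; the number of such bonds equals the number of independent rings.
Ring-closure bonds here: 1.

1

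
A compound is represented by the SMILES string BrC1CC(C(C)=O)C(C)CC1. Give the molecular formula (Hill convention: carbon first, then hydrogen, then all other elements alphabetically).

Walk through each heavy atom and fill implicit hydrogens from standard valence (C 4, N 3, O 2, S 2, halogen 1):
  atom 1: Br (halogen, monovalent) → 0 H
  atom 2: C, bond orders sum to 3 (valence 4) → 1 H
  atom 3: C, bond orders sum to 2 (valence 4) → 2 H
  atom 4: C, bond orders sum to 3 (valence 4) → 1 H
  atom 5: C, bond orders sum to 4 (valence 4) → 0 H
  atom 6: C, bond orders sum to 1 (valence 4) → 3 H
  atom 7: O, bond orders sum to 2 (valence 2) → 0 H
  atom 8: C, bond orders sum to 3 (valence 4) → 1 H
  atom 9: C, bond orders sum to 1 (valence 4) → 3 H
  atom 10: C, bond orders sum to 2 (valence 4) → 2 H
  atom 11: C, bond orders sum to 2 (valence 4) → 2 H
Totals → C:9, H:15, Br:1, O:1.
In Hill order: C9H15BrO.

C9H15BrO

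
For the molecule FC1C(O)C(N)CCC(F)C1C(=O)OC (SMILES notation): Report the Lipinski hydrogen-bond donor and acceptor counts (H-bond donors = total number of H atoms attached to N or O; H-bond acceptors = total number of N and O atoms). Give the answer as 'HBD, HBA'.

Donors: find every N or O and count the H atoms it carries.
  atom 4 (O): bond orders sum to 1 → 1 H
  atom 6 (N): bond orders sum to 1 → 2 H
  atom 13 (O): bond orders sum to 2 → 0 H
  atom 14 (O): bond orders sum to 2 → 0 H
Lipinski HBD = 3.
Acceptors: N atoms = 1, O atoms = 3 → HBA = 4.

3, 4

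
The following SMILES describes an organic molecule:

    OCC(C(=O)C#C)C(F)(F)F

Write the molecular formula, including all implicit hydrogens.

C6H5F3O2

Walk through each heavy atom and fill implicit hydrogens from standard valence (C 4, N 3, O 2, S 2, halogen 1):
  atom 1: O, bond orders sum to 1 (valence 2) → 1 H
  atom 2: C, bond orders sum to 2 (valence 4) → 2 H
  atom 3: C, bond orders sum to 3 (valence 4) → 1 H
  atom 4: C, bond orders sum to 4 (valence 4) → 0 H
  atom 5: O, bond orders sum to 2 (valence 2) → 0 H
  atom 6: C, bond orders sum to 4 (valence 4) → 0 H
  atom 7: C, bond orders sum to 3 (valence 4) → 1 H
  atom 8: C, bond orders sum to 4 (valence 4) → 0 H
  atom 9: F (halogen, monovalent) → 0 H
  atom 10: F (halogen, monovalent) → 0 H
  atom 11: F (halogen, monovalent) → 0 H
Totals → C:6, H:5, F:3, O:2.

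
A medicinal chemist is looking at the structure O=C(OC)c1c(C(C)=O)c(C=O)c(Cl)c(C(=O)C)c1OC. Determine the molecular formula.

Walk through each heavy atom and fill implicit hydrogens from standard valence (C 4, N 3, O 2, S 2, halogen 1); for lowercase aromatic atoms, an aromatic c carries 1 H when it has two neighbours and 0 H with three, and aromatic n carries 0 H:
  atom 1: O, bond orders sum to 2 (valence 2) → 0 H
  atom 2: C, bond orders sum to 4 (valence 4) → 0 H
  atom 3: O, bond orders sum to 2 (valence 2) → 0 H
  atom 4: C, bond orders sum to 1 (valence 4) → 3 H
  atom 5: aromatic c, 3 neighbours → 0 H
  atom 6: aromatic c, 3 neighbours → 0 H
  atom 7: C, bond orders sum to 4 (valence 4) → 0 H
  atom 8: C, bond orders sum to 1 (valence 4) → 3 H
  atom 9: O, bond orders sum to 2 (valence 2) → 0 H
  atom 10: aromatic c, 3 neighbours → 0 H
  atom 11: C, bond orders sum to 3 (valence 4) → 1 H
  atom 12: O, bond orders sum to 2 (valence 2) → 0 H
  atom 13: aromatic c, 3 neighbours → 0 H
  atom 14: Cl (halogen, monovalent) → 0 H
  atom 15: aromatic c, 3 neighbours → 0 H
  atom 16: C, bond orders sum to 4 (valence 4) → 0 H
  atom 17: O, bond orders sum to 2 (valence 2) → 0 H
  atom 18: C, bond orders sum to 1 (valence 4) → 3 H
  atom 19: aromatic c, 3 neighbours → 0 H
  atom 20: O, bond orders sum to 2 (valence 2) → 0 H
  atom 21: C, bond orders sum to 1 (valence 4) → 3 H
Totals → C:14, H:13, Cl:1, O:6.
In Hill order: C14H13ClO6.

C14H13ClO6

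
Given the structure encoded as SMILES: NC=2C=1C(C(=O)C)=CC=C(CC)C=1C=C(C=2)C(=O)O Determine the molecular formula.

Walk through each heavy atom and fill implicit hydrogens from standard valence (C 4, N 3, O 2, S 2, halogen 1):
  atom 1: N, bond orders sum to 1 (valence 3) → 2 H
  atom 2: C, bond orders sum to 4 (valence 4) → 0 H
  atom 3: C, bond orders sum to 4 (valence 4) → 0 H
  atom 4: C, bond orders sum to 4 (valence 4) → 0 H
  atom 5: C, bond orders sum to 4 (valence 4) → 0 H
  atom 6: O, bond orders sum to 2 (valence 2) → 0 H
  atom 7: C, bond orders sum to 1 (valence 4) → 3 H
  atom 8: C, bond orders sum to 3 (valence 4) → 1 H
  atom 9: C, bond orders sum to 3 (valence 4) → 1 H
  atom 10: C, bond orders sum to 4 (valence 4) → 0 H
  atom 11: C, bond orders sum to 2 (valence 4) → 2 H
  atom 12: C, bond orders sum to 1 (valence 4) → 3 H
  atom 13: C, bond orders sum to 4 (valence 4) → 0 H
  atom 14: C, bond orders sum to 3 (valence 4) → 1 H
  atom 15: C, bond orders sum to 4 (valence 4) → 0 H
  atom 16: C, bond orders sum to 3 (valence 4) → 1 H
  atom 17: C, bond orders sum to 4 (valence 4) → 0 H
  atom 18: O, bond orders sum to 2 (valence 2) → 0 H
  atom 19: O, bond orders sum to 1 (valence 2) → 1 H
Totals → C:15, H:15, N:1, O:3.
In Hill order: C15H15NO3.

C15H15NO3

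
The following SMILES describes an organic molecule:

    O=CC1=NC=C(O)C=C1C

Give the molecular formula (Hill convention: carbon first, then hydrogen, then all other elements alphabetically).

C7H7NO2

Walk through each heavy atom and fill implicit hydrogens from standard valence (C 4, N 3, O 2, S 2, halogen 1):
  atom 1: O, bond orders sum to 2 (valence 2) → 0 H
  atom 2: C, bond orders sum to 3 (valence 4) → 1 H
  atom 3: C, bond orders sum to 4 (valence 4) → 0 H
  atom 4: N, bond orders sum to 3 (valence 3) → 0 H
  atom 5: C, bond orders sum to 3 (valence 4) → 1 H
  atom 6: C, bond orders sum to 4 (valence 4) → 0 H
  atom 7: O, bond orders sum to 1 (valence 2) → 1 H
  atom 8: C, bond orders sum to 3 (valence 4) → 1 H
  atom 9: C, bond orders sum to 4 (valence 4) → 0 H
  atom 10: C, bond orders sum to 1 (valence 4) → 3 H
Totals → C:7, H:7, N:1, O:2.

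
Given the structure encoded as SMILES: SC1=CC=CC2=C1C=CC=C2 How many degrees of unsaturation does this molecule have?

7

Molecular formula: C10H8S.
DoU = (2C + 2 + N − H − X) / 2, where X is the halogen count and O/S are ignored.
    = (2·10 + 2 + 0 − 8 − 0) / 2 = 14 / 2 = 7.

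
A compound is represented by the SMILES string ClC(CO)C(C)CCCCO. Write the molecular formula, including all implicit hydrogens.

Walk through each heavy atom and fill implicit hydrogens from standard valence (C 4, N 3, O 2, S 2, halogen 1):
  atom 1: Cl (halogen, monovalent) → 0 H
  atom 2: C, bond orders sum to 3 (valence 4) → 1 H
  atom 3: C, bond orders sum to 2 (valence 4) → 2 H
  atom 4: O, bond orders sum to 1 (valence 2) → 1 H
  atom 5: C, bond orders sum to 3 (valence 4) → 1 H
  atom 6: C, bond orders sum to 1 (valence 4) → 3 H
  atom 7: C, bond orders sum to 2 (valence 4) → 2 H
  atom 8: C, bond orders sum to 2 (valence 4) → 2 H
  atom 9: C, bond orders sum to 2 (valence 4) → 2 H
  atom 10: C, bond orders sum to 2 (valence 4) → 2 H
  atom 11: O, bond orders sum to 1 (valence 2) → 1 H
Totals → C:8, H:17, Cl:1, O:2.

C8H17ClO2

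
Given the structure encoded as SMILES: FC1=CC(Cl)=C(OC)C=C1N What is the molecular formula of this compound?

C7H7ClFNO

Walk through each heavy atom and fill implicit hydrogens from standard valence (C 4, N 3, O 2, S 2, halogen 1):
  atom 1: F (halogen, monovalent) → 0 H
  atom 2: C, bond orders sum to 4 (valence 4) → 0 H
  atom 3: C, bond orders sum to 3 (valence 4) → 1 H
  atom 4: C, bond orders sum to 4 (valence 4) → 0 H
  atom 5: Cl (halogen, monovalent) → 0 H
  atom 6: C, bond orders sum to 4 (valence 4) → 0 H
  atom 7: O, bond orders sum to 2 (valence 2) → 0 H
  atom 8: C, bond orders sum to 1 (valence 4) → 3 H
  atom 9: C, bond orders sum to 3 (valence 4) → 1 H
  atom 10: C, bond orders sum to 4 (valence 4) → 0 H
  atom 11: N, bond orders sum to 1 (valence 3) → 2 H
Totals → C:7, H:7, Cl:1, F:1, N:1, O:1.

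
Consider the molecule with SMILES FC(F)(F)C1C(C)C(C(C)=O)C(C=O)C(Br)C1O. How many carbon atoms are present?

11

Count every carbon token in the SMILES (each C, including those in ring-closure positions and inside branches).
Carbon count: 11.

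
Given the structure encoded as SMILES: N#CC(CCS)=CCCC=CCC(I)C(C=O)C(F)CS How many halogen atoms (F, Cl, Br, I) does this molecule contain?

Halogen atoms appear at heavy-atom positions 14, 19 (1×F, 1×I).
Other groups present: 1 aldehyde, 2 alkene, 1 nitrile, 2 thiol.
Halogen count: 2.

2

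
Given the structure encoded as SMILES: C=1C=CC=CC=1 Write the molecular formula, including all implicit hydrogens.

Walk through each heavy atom and fill implicit hydrogens from standard valence (C 4, N 3, O 2, S 2, halogen 1):
  atom 1: C, bond orders sum to 3 (valence 4) → 1 H
  atom 2: C, bond orders sum to 3 (valence 4) → 1 H
  atom 3: C, bond orders sum to 3 (valence 4) → 1 H
  atom 4: C, bond orders sum to 3 (valence 4) → 1 H
  atom 5: C, bond orders sum to 3 (valence 4) → 1 H
  atom 6: C, bond orders sum to 3 (valence 4) → 1 H
Totals → C:6, H:6.

C6H6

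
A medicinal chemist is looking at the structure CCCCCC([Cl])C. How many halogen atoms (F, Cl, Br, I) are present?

Halogen atoms appear at heavy-atom position 7 (1×Cl).
Halogen count: 1.

1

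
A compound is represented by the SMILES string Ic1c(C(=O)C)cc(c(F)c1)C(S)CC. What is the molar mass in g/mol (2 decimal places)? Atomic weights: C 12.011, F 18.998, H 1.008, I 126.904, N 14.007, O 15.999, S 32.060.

First, the molecular formula is C11H12FIOS (counting implicit H from valence).
  C: 11 × 12.011 = 132.121
  F: 1 × 18.998 = 18.998
  H: 12 × 1.008 = 12.096
  I: 1 × 126.904 = 126.904
  O: 1 × 15.999 = 15.999
  S: 1 × 32.060 = 32.060
Sum: 11×12.011 + 1×18.998 + 12×1.008 + 1×126.904 + 1×15.999 + 1×32.060 = 338.178 → 338.18 g/mol.

338.18 g/mol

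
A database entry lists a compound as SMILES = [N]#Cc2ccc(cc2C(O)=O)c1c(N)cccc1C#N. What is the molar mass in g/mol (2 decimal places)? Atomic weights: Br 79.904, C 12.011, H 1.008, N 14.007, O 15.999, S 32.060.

263.26 g/mol

First, the molecular formula is C15H9N3O2 (counting implicit H from valence).
  C: 15 × 12.011 = 180.165
  H: 9 × 1.008 = 9.072
  N: 3 × 14.007 = 42.021
  O: 2 × 15.999 = 31.998
Sum: 15×12.011 + 9×1.008 + 3×14.007 + 2×15.999 = 263.256 → 263.26 g/mol.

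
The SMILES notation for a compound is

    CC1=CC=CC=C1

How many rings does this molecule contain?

1

In SMILES, each pair of matching ring-closure digits denotes one ring-closing bond; the number of such bonds equals the number of independent rings.
Ring-closure bonds here: 1.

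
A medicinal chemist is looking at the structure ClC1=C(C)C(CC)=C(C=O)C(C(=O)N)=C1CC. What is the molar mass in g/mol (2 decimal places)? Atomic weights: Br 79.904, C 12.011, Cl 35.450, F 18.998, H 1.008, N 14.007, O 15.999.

First, the molecular formula is C13H16ClNO2 (counting implicit H from valence).
  C: 13 × 12.011 = 156.143
  Cl: 1 × 35.450 = 35.450
  H: 16 × 1.008 = 16.128
  N: 1 × 14.007 = 14.007
  O: 2 × 15.999 = 31.998
Sum: 13×12.011 + 1×35.450 + 16×1.008 + 1×14.007 + 2×15.999 = 253.726 → 253.73 g/mol.

253.73 g/mol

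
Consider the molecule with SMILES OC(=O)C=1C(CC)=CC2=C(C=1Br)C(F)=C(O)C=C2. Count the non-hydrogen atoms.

Every atom symbol written in the SMILES (organic subset) is one heavy atom; implicit H are not written.
Heavy atoms by element → Br:1, C:13, F:1, O:3.
Total: 18.

18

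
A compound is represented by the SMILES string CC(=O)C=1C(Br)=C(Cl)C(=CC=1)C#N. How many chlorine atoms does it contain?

1

Scan the SMILES for Cl atoms (remember two-letter symbols like Cl and Br are single atoms).
Chlorine count: 1.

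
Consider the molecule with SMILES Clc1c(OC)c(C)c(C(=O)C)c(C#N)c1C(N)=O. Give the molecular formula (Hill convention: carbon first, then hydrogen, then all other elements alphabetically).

Walk through each heavy atom and fill implicit hydrogens from standard valence (C 4, N 3, O 2, S 2, halogen 1); for lowercase aromatic atoms, an aromatic c carries 1 H when it has two neighbours and 0 H with three, and aromatic n carries 0 H:
  atom 1: Cl (halogen, monovalent) → 0 H
  atom 2: aromatic c, 3 neighbours → 0 H
  atom 3: aromatic c, 3 neighbours → 0 H
  atom 4: O, bond orders sum to 2 (valence 2) → 0 H
  atom 5: C, bond orders sum to 1 (valence 4) → 3 H
  atom 6: aromatic c, 3 neighbours → 0 H
  atom 7: C, bond orders sum to 1 (valence 4) → 3 H
  atom 8: aromatic c, 3 neighbours → 0 H
  atom 9: C, bond orders sum to 4 (valence 4) → 0 H
  atom 10: O, bond orders sum to 2 (valence 2) → 0 H
  atom 11: C, bond orders sum to 1 (valence 4) → 3 H
  atom 12: aromatic c, 3 neighbours → 0 H
  atom 13: C, bond orders sum to 4 (valence 4) → 0 H
  atom 14: N, bond orders sum to 3 (valence 3) → 0 H
  atom 15: aromatic c, 3 neighbours → 0 H
  atom 16: C, bond orders sum to 4 (valence 4) → 0 H
  atom 17: N, bond orders sum to 1 (valence 3) → 2 H
  atom 18: O, bond orders sum to 2 (valence 2) → 0 H
Totals → C:12, H:11, Cl:1, N:2, O:3.

C12H11ClN2O3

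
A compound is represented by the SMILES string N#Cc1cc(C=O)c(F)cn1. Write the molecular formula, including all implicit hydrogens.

Walk through each heavy atom and fill implicit hydrogens from standard valence (C 4, N 3, O 2, S 2, halogen 1); for lowercase aromatic atoms, an aromatic c carries 1 H when it has two neighbours and 0 H with three, and aromatic n carries 0 H:
  atom 1: N, bond orders sum to 3 (valence 3) → 0 H
  atom 2: C, bond orders sum to 4 (valence 4) → 0 H
  atom 3: aromatic c, 3 neighbours → 0 H
  atom 4: aromatic c, 2 neighbours → 1 H
  atom 5: aromatic c, 3 neighbours → 0 H
  atom 6: C, bond orders sum to 3 (valence 4) → 1 H
  atom 7: O, bond orders sum to 2 (valence 2) → 0 H
  atom 8: aromatic c, 3 neighbours → 0 H
  atom 9: F (halogen, monovalent) → 0 H
  atom 10: aromatic c, 2 neighbours → 1 H
  atom 11: aromatic n, 2 neighbours → 0 H
Totals → C:7, H:3, F:1, N:2, O:1.

C7H3FN2O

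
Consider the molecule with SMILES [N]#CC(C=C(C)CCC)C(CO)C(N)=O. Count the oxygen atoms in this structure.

2

Scan the SMILES for O atoms (remember two-letter symbols like Cl and Br are single atoms).
Oxygen count: 2.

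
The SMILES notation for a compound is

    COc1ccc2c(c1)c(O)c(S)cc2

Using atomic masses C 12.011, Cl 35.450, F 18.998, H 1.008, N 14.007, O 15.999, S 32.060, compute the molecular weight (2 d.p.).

First, the molecular formula is C11H10O2S (counting implicit H from valence).
  C: 11 × 12.011 = 132.121
  H: 10 × 1.008 = 10.080
  O: 2 × 15.999 = 31.998
  S: 1 × 32.060 = 32.060
Sum: 11×12.011 + 10×1.008 + 2×15.999 + 1×32.060 = 206.259 → 206.26 g/mol.

206.26 g/mol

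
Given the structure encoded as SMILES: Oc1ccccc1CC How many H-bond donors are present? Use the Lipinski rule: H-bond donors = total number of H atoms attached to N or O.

Donors: find every N or O and count the H atoms it carries.
  atom 1 (O): bond orders sum to 1 → 1 H
Lipinski HBD = 1.

1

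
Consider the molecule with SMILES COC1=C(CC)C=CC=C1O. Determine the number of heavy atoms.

11

Every atom symbol written in the SMILES (organic subset) is one heavy atom; implicit H are not written.
Heavy atoms by element → C:9, O:2.
Total: 11.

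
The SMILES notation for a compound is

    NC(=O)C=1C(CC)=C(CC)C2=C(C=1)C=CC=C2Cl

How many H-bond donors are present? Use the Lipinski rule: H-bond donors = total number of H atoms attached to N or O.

Donors: find every N or O and count the H atoms it carries.
  atom 1 (N): bond orders sum to 1 → 2 H
  atom 3 (O): bond orders sum to 2 → 0 H
Lipinski HBD = 2.

2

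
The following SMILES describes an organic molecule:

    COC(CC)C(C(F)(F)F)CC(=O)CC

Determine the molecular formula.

Walk through each heavy atom and fill implicit hydrogens from standard valence (C 4, N 3, O 2, S 2, halogen 1):
  atom 1: C, bond orders sum to 1 (valence 4) → 3 H
  atom 2: O, bond orders sum to 2 (valence 2) → 0 H
  atom 3: C, bond orders sum to 3 (valence 4) → 1 H
  atom 4: C, bond orders sum to 2 (valence 4) → 2 H
  atom 5: C, bond orders sum to 1 (valence 4) → 3 H
  atom 6: C, bond orders sum to 3 (valence 4) → 1 H
  atom 7: C, bond orders sum to 4 (valence 4) → 0 H
  atom 8: F (halogen, monovalent) → 0 H
  atom 9: F (halogen, monovalent) → 0 H
  atom 10: F (halogen, monovalent) → 0 H
  atom 11: C, bond orders sum to 2 (valence 4) → 2 H
  atom 12: C, bond orders sum to 4 (valence 4) → 0 H
  atom 13: O, bond orders sum to 2 (valence 2) → 0 H
  atom 14: C, bond orders sum to 2 (valence 4) → 2 H
  atom 15: C, bond orders sum to 1 (valence 4) → 3 H
Totals → C:10, H:17, F:3, O:2.
In Hill order: C10H17F3O2.

C10H17F3O2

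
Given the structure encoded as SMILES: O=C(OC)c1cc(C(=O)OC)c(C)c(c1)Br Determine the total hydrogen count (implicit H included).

11

Walk through each heavy atom and fill implicit hydrogens from standard valence (C 4, N 3, O 2, S 2, halogen 1); for lowercase aromatic atoms, an aromatic c carries 1 H when it has two neighbours and 0 H with three, and aromatic n carries 0 H:
  atom 1: O, bond orders sum to 2 (valence 2) → 0 H
  atom 2: C, bond orders sum to 4 (valence 4) → 0 H
  atom 3: O, bond orders sum to 2 (valence 2) → 0 H
  atom 4: C, bond orders sum to 1 (valence 4) → 3 H
  atom 5: aromatic c, 3 neighbours → 0 H
  atom 6: aromatic c, 2 neighbours → 1 H
  atom 7: aromatic c, 3 neighbours → 0 H
  atom 8: C, bond orders sum to 4 (valence 4) → 0 H
  atom 9: O, bond orders sum to 2 (valence 2) → 0 H
  atom 10: O, bond orders sum to 2 (valence 2) → 0 H
  atom 11: C, bond orders sum to 1 (valence 4) → 3 H
  atom 12: aromatic c, 3 neighbours → 0 H
  atom 13: C, bond orders sum to 1 (valence 4) → 3 H
  atom 14: aromatic c, 3 neighbours → 0 H
  atom 15: aromatic c, 2 neighbours → 1 H
  atom 16: Br (halogen, monovalent) → 0 H
Total hydrogens: 11.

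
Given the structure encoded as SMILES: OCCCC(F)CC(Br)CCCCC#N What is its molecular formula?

C11H19BrFNO

Walk through each heavy atom and fill implicit hydrogens from standard valence (C 4, N 3, O 2, S 2, halogen 1):
  atom 1: O, bond orders sum to 1 (valence 2) → 1 H
  atom 2: C, bond orders sum to 2 (valence 4) → 2 H
  atom 3: C, bond orders sum to 2 (valence 4) → 2 H
  atom 4: C, bond orders sum to 2 (valence 4) → 2 H
  atom 5: C, bond orders sum to 3 (valence 4) → 1 H
  atom 6: F (halogen, monovalent) → 0 H
  atom 7: C, bond orders sum to 2 (valence 4) → 2 H
  atom 8: C, bond orders sum to 3 (valence 4) → 1 H
  atom 9: Br (halogen, monovalent) → 0 H
  atom 10: C, bond orders sum to 2 (valence 4) → 2 H
  atom 11: C, bond orders sum to 2 (valence 4) → 2 H
  atom 12: C, bond orders sum to 2 (valence 4) → 2 H
  atom 13: C, bond orders sum to 2 (valence 4) → 2 H
  atom 14: C, bond orders sum to 4 (valence 4) → 0 H
  atom 15: N, bond orders sum to 3 (valence 3) → 0 H
Totals → C:11, H:19, Br:1, F:1, N:1, O:1.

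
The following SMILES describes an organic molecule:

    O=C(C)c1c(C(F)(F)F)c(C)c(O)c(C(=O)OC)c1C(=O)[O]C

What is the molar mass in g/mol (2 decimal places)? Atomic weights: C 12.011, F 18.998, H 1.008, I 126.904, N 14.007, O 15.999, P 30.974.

334.25 g/mol

First, the molecular formula is C14H13F3O6 (counting implicit H from valence).
  C: 14 × 12.011 = 168.154
  F: 3 × 18.998 = 56.994
  H: 13 × 1.008 = 13.104
  O: 6 × 15.999 = 95.994
Sum: 14×12.011 + 3×18.998 + 13×1.008 + 6×15.999 = 334.246 → 334.25 g/mol.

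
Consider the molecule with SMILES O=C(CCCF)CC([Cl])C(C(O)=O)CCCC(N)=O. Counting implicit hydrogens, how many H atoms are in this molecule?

19

Walk through each heavy atom and fill implicit hydrogens from standard valence (C 4, N 3, O 2, S 2, halogen 1):
  atom 1: O, bond orders sum to 2 (valence 2) → 0 H
  atom 2: C, bond orders sum to 4 (valence 4) → 0 H
  atom 3: C, bond orders sum to 2 (valence 4) → 2 H
  atom 4: C, bond orders sum to 2 (valence 4) → 2 H
  atom 5: C, bond orders sum to 2 (valence 4) → 2 H
  atom 6: F (halogen, monovalent) → 0 H
  atom 7: C, bond orders sum to 2 (valence 4) → 2 H
  atom 8: C, bond orders sum to 3 (valence 4) → 1 H
  atom 9: Cl with explicit H count 0
  atom 10: C, bond orders sum to 3 (valence 4) → 1 H
  atom 11: C, bond orders sum to 4 (valence 4) → 0 H
  atom 12: O, bond orders sum to 1 (valence 2) → 1 H
  atom 13: O, bond orders sum to 2 (valence 2) → 0 H
  atom 14: C, bond orders sum to 2 (valence 4) → 2 H
  atom 15: C, bond orders sum to 2 (valence 4) → 2 H
  atom 16: C, bond orders sum to 2 (valence 4) → 2 H
  atom 17: C, bond orders sum to 4 (valence 4) → 0 H
  atom 18: N, bond orders sum to 1 (valence 3) → 2 H
  atom 19: O, bond orders sum to 2 (valence 2) → 0 H
Total hydrogens: 19.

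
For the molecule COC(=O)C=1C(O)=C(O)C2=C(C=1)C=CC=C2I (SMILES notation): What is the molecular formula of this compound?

Walk through each heavy atom and fill implicit hydrogens from standard valence (C 4, N 3, O 2, S 2, halogen 1):
  atom 1: C, bond orders sum to 1 (valence 4) → 3 H
  atom 2: O, bond orders sum to 2 (valence 2) → 0 H
  atom 3: C, bond orders sum to 4 (valence 4) → 0 H
  atom 4: O, bond orders sum to 2 (valence 2) → 0 H
  atom 5: C, bond orders sum to 4 (valence 4) → 0 H
  atom 6: C, bond orders sum to 4 (valence 4) → 0 H
  atom 7: O, bond orders sum to 1 (valence 2) → 1 H
  atom 8: C, bond orders sum to 4 (valence 4) → 0 H
  atom 9: O, bond orders sum to 1 (valence 2) → 1 H
  atom 10: C, bond orders sum to 4 (valence 4) → 0 H
  atom 11: C, bond orders sum to 4 (valence 4) → 0 H
  atom 12: C, bond orders sum to 3 (valence 4) → 1 H
  atom 13: C, bond orders sum to 3 (valence 4) → 1 H
  atom 14: C, bond orders sum to 3 (valence 4) → 1 H
  atom 15: C, bond orders sum to 3 (valence 4) → 1 H
  atom 16: C, bond orders sum to 4 (valence 4) → 0 H
  atom 17: I (halogen, monovalent) → 0 H
Totals → C:12, H:9, I:1, O:4.

C12H9IO4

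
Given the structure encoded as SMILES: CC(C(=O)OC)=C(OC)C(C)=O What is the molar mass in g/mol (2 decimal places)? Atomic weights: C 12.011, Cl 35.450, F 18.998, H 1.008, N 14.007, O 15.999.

172.18 g/mol

First, the molecular formula is C8H12O4 (counting implicit H from valence).
  C: 8 × 12.011 = 96.088
  H: 12 × 1.008 = 12.096
  O: 4 × 15.999 = 63.996
Sum: 8×12.011 + 12×1.008 + 4×15.999 = 172.180 → 172.18 g/mol.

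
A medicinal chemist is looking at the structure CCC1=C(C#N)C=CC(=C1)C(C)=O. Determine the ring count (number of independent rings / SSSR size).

In SMILES, each pair of matching ring-closure digits denotes one ring-closing bond; the number of such bonds equals the number of independent rings.
Ring-closure bonds here: 1.

1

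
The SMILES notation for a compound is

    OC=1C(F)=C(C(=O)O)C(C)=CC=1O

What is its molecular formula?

Walk through each heavy atom and fill implicit hydrogens from standard valence (C 4, N 3, O 2, S 2, halogen 1):
  atom 1: O, bond orders sum to 1 (valence 2) → 1 H
  atom 2: C, bond orders sum to 4 (valence 4) → 0 H
  atom 3: C, bond orders sum to 4 (valence 4) → 0 H
  atom 4: F (halogen, monovalent) → 0 H
  atom 5: C, bond orders sum to 4 (valence 4) → 0 H
  atom 6: C, bond orders sum to 4 (valence 4) → 0 H
  atom 7: O, bond orders sum to 2 (valence 2) → 0 H
  atom 8: O, bond orders sum to 1 (valence 2) → 1 H
  atom 9: C, bond orders sum to 4 (valence 4) → 0 H
  atom 10: C, bond orders sum to 1 (valence 4) → 3 H
  atom 11: C, bond orders sum to 3 (valence 4) → 1 H
  atom 12: C, bond orders sum to 4 (valence 4) → 0 H
  atom 13: O, bond orders sum to 1 (valence 2) → 1 H
Totals → C:8, H:7, F:1, O:4.

C8H7FO4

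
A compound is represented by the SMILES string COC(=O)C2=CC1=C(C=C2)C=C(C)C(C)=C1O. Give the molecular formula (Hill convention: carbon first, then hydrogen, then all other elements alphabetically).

Walk through each heavy atom and fill implicit hydrogens from standard valence (C 4, N 3, O 2, S 2, halogen 1):
  atom 1: C, bond orders sum to 1 (valence 4) → 3 H
  atom 2: O, bond orders sum to 2 (valence 2) → 0 H
  atom 3: C, bond orders sum to 4 (valence 4) → 0 H
  atom 4: O, bond orders sum to 2 (valence 2) → 0 H
  atom 5: C, bond orders sum to 4 (valence 4) → 0 H
  atom 6: C, bond orders sum to 3 (valence 4) → 1 H
  atom 7: C, bond orders sum to 4 (valence 4) → 0 H
  atom 8: C, bond orders sum to 4 (valence 4) → 0 H
  atom 9: C, bond orders sum to 3 (valence 4) → 1 H
  atom 10: C, bond orders sum to 3 (valence 4) → 1 H
  atom 11: C, bond orders sum to 3 (valence 4) → 1 H
  atom 12: C, bond orders sum to 4 (valence 4) → 0 H
  atom 13: C, bond orders sum to 1 (valence 4) → 3 H
  atom 14: C, bond orders sum to 4 (valence 4) → 0 H
  atom 15: C, bond orders sum to 1 (valence 4) → 3 H
  atom 16: C, bond orders sum to 4 (valence 4) → 0 H
  atom 17: O, bond orders sum to 1 (valence 2) → 1 H
Totals → C:14, H:14, O:3.
In Hill order: C14H14O3.

C14H14O3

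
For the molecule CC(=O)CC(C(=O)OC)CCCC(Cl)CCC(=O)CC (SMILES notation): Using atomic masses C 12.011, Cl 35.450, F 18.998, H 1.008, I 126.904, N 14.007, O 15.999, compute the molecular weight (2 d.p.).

304.81 g/mol

First, the molecular formula is C15H25ClO4 (counting implicit H from valence).
  C: 15 × 12.011 = 180.165
  Cl: 1 × 35.450 = 35.450
  H: 25 × 1.008 = 25.200
  O: 4 × 15.999 = 63.996
Sum: 15×12.011 + 1×35.450 + 25×1.008 + 4×15.999 = 304.811 → 304.81 g/mol.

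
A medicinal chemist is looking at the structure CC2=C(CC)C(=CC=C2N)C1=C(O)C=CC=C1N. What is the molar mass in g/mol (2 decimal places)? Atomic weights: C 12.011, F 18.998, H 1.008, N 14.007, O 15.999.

242.32 g/mol

First, the molecular formula is C15H18N2O (counting implicit H from valence).
  C: 15 × 12.011 = 180.165
  H: 18 × 1.008 = 18.144
  N: 2 × 14.007 = 28.014
  O: 1 × 15.999 = 15.999
Sum: 15×12.011 + 18×1.008 + 2×14.007 + 1×15.999 = 242.322 → 242.32 g/mol.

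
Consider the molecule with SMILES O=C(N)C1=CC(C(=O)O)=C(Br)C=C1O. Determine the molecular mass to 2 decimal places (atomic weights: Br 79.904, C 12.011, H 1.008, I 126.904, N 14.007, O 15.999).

260.04 g/mol

First, the molecular formula is C8H6BrNO4 (counting implicit H from valence).
  Br: 1 × 79.904 = 79.904
  C: 8 × 12.011 = 96.088
  H: 6 × 1.008 = 6.048
  N: 1 × 14.007 = 14.007
  O: 4 × 15.999 = 63.996
Sum: 1×79.904 + 8×12.011 + 6×1.008 + 1×14.007 + 4×15.999 = 260.043 → 260.04 g/mol.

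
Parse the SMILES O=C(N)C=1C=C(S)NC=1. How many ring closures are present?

In SMILES, each pair of matching ring-closure digits denotes one ring-closing bond; the number of such bonds equals the number of independent rings.
Ring-closure bonds here: 1.

1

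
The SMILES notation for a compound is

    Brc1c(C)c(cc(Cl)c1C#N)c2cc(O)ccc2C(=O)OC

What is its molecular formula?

C16H11BrClNO3

Walk through each heavy atom and fill implicit hydrogens from standard valence (C 4, N 3, O 2, S 2, halogen 1); for lowercase aromatic atoms, an aromatic c carries 1 H when it has two neighbours and 0 H with three, and aromatic n carries 0 H:
  atom 1: Br (halogen, monovalent) → 0 H
  atom 2: aromatic c, 3 neighbours → 0 H
  atom 3: aromatic c, 3 neighbours → 0 H
  atom 4: C, bond orders sum to 1 (valence 4) → 3 H
  atom 5: aromatic c, 3 neighbours → 0 H
  atom 6: aromatic c, 2 neighbours → 1 H
  atom 7: aromatic c, 3 neighbours → 0 H
  atom 8: Cl (halogen, monovalent) → 0 H
  atom 9: aromatic c, 3 neighbours → 0 H
  atom 10: C, bond orders sum to 4 (valence 4) → 0 H
  atom 11: N, bond orders sum to 3 (valence 3) → 0 H
  atom 12: aromatic c, 3 neighbours → 0 H
  atom 13: aromatic c, 2 neighbours → 1 H
  atom 14: aromatic c, 3 neighbours → 0 H
  atom 15: O, bond orders sum to 1 (valence 2) → 1 H
  atom 16: aromatic c, 2 neighbours → 1 H
  atom 17: aromatic c, 2 neighbours → 1 H
  atom 18: aromatic c, 3 neighbours → 0 H
  atom 19: C, bond orders sum to 4 (valence 4) → 0 H
  atom 20: O, bond orders sum to 2 (valence 2) → 0 H
  atom 21: O, bond orders sum to 2 (valence 2) → 0 H
  atom 22: C, bond orders sum to 1 (valence 4) → 3 H
Totals → C:16, H:11, Br:1, Cl:1, N:1, O:3.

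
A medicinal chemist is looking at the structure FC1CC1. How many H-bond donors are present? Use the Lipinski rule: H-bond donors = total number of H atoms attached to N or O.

Donors: find every N or O and count the H atoms it carries.
  (no N or O atoms present)
Lipinski HBD = 0.

0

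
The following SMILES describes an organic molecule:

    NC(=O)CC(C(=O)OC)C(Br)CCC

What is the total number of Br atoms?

1

Scan the SMILES for Br atoms (remember two-letter symbols like Cl and Br are single atoms).
Bromine count: 1.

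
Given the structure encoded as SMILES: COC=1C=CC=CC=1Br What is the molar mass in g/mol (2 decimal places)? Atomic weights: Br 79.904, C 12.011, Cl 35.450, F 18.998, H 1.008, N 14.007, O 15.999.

187.04 g/mol

First, the molecular formula is C7H7BrO (counting implicit H from valence).
  Br: 1 × 79.904 = 79.904
  C: 7 × 12.011 = 84.077
  H: 7 × 1.008 = 7.056
  O: 1 × 15.999 = 15.999
Sum: 1×79.904 + 7×12.011 + 7×1.008 + 1×15.999 = 187.036 → 187.04 g/mol.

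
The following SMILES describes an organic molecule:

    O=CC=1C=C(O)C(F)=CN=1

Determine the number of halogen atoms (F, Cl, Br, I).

Halogen atoms appear at heavy-atom position 8 (1×F).
Other groups present: 1 aldehyde, 1 hydroxyl.
Halogen count: 1.

1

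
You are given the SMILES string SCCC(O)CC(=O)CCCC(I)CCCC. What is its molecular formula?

Walk through each heavy atom and fill implicit hydrogens from standard valence (C 4, N 3, O 2, S 2, halogen 1):
  atom 1: S, bond orders sum to 1 (valence 2) → 1 H
  atom 2: C, bond orders sum to 2 (valence 4) → 2 H
  atom 3: C, bond orders sum to 2 (valence 4) → 2 H
  atom 4: C, bond orders sum to 3 (valence 4) → 1 H
  atom 5: O, bond orders sum to 1 (valence 2) → 1 H
  atom 6: C, bond orders sum to 2 (valence 4) → 2 H
  atom 7: C, bond orders sum to 4 (valence 4) → 0 H
  atom 8: O, bond orders sum to 2 (valence 2) → 0 H
  atom 9: C, bond orders sum to 2 (valence 4) → 2 H
  atom 10: C, bond orders sum to 2 (valence 4) → 2 H
  atom 11: C, bond orders sum to 2 (valence 4) → 2 H
  atom 12: C, bond orders sum to 3 (valence 4) → 1 H
  atom 13: I (halogen, monovalent) → 0 H
  atom 14: C, bond orders sum to 2 (valence 4) → 2 H
  atom 15: C, bond orders sum to 2 (valence 4) → 2 H
  atom 16: C, bond orders sum to 2 (valence 4) → 2 H
  atom 17: C, bond orders sum to 1 (valence 4) → 3 H
Totals → C:13, H:25, I:1, O:2, S:1.
In Hill order: C13H25IO2S.

C13H25IO2S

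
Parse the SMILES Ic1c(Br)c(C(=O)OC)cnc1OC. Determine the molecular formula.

Walk through each heavy atom and fill implicit hydrogens from standard valence (C 4, N 3, O 2, S 2, halogen 1); for lowercase aromatic atoms, an aromatic c carries 1 H when it has two neighbours and 0 H with three, and aromatic n carries 0 H:
  atom 1: I (halogen, monovalent) → 0 H
  atom 2: aromatic c, 3 neighbours → 0 H
  atom 3: aromatic c, 3 neighbours → 0 H
  atom 4: Br (halogen, monovalent) → 0 H
  atom 5: aromatic c, 3 neighbours → 0 H
  atom 6: C, bond orders sum to 4 (valence 4) → 0 H
  atom 7: O, bond orders sum to 2 (valence 2) → 0 H
  atom 8: O, bond orders sum to 2 (valence 2) → 0 H
  atom 9: C, bond orders sum to 1 (valence 4) → 3 H
  atom 10: aromatic c, 2 neighbours → 1 H
  atom 11: aromatic n, 2 neighbours → 0 H
  atom 12: aromatic c, 3 neighbours → 0 H
  atom 13: O, bond orders sum to 2 (valence 2) → 0 H
  atom 14: C, bond orders sum to 1 (valence 4) → 3 H
Totals → C:8, H:7, Br:1, I:1, N:1, O:3.

C8H7BrINO3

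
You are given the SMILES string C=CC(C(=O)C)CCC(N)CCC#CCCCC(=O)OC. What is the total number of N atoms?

Scan the SMILES for N atoms (remember two-letter symbols like Cl and Br are single atoms).
Nitrogen count: 1.

1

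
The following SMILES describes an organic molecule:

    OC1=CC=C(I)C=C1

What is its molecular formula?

Walk through each heavy atom and fill implicit hydrogens from standard valence (C 4, N 3, O 2, S 2, halogen 1):
  atom 1: O, bond orders sum to 1 (valence 2) → 1 H
  atom 2: C, bond orders sum to 4 (valence 4) → 0 H
  atom 3: C, bond orders sum to 3 (valence 4) → 1 H
  atom 4: C, bond orders sum to 3 (valence 4) → 1 H
  atom 5: C, bond orders sum to 4 (valence 4) → 0 H
  atom 6: I (halogen, monovalent) → 0 H
  atom 7: C, bond orders sum to 3 (valence 4) → 1 H
  atom 8: C, bond orders sum to 3 (valence 4) → 1 H
Totals → C:6, H:5, I:1, O:1.

C6H5IO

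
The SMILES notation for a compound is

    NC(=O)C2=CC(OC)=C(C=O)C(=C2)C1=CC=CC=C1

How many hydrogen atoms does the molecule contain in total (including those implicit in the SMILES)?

Walk through each heavy atom and fill implicit hydrogens from standard valence (C 4, N 3, O 2, S 2, halogen 1):
  atom 1: N, bond orders sum to 1 (valence 3) → 2 H
  atom 2: C, bond orders sum to 4 (valence 4) → 0 H
  atom 3: O, bond orders sum to 2 (valence 2) → 0 H
  atom 4: C, bond orders sum to 4 (valence 4) → 0 H
  atom 5: C, bond orders sum to 3 (valence 4) → 1 H
  atom 6: C, bond orders sum to 4 (valence 4) → 0 H
  atom 7: O, bond orders sum to 2 (valence 2) → 0 H
  atom 8: C, bond orders sum to 1 (valence 4) → 3 H
  atom 9: C, bond orders sum to 4 (valence 4) → 0 H
  atom 10: C, bond orders sum to 3 (valence 4) → 1 H
  atom 11: O, bond orders sum to 2 (valence 2) → 0 H
  atom 12: C, bond orders sum to 4 (valence 4) → 0 H
  atom 13: C, bond orders sum to 3 (valence 4) → 1 H
  atom 14: C, bond orders sum to 4 (valence 4) → 0 H
  atom 15: C, bond orders sum to 3 (valence 4) → 1 H
  atom 16: C, bond orders sum to 3 (valence 4) → 1 H
  atom 17: C, bond orders sum to 3 (valence 4) → 1 H
  atom 18: C, bond orders sum to 3 (valence 4) → 1 H
  atom 19: C, bond orders sum to 3 (valence 4) → 1 H
Total hydrogens: 13.

13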